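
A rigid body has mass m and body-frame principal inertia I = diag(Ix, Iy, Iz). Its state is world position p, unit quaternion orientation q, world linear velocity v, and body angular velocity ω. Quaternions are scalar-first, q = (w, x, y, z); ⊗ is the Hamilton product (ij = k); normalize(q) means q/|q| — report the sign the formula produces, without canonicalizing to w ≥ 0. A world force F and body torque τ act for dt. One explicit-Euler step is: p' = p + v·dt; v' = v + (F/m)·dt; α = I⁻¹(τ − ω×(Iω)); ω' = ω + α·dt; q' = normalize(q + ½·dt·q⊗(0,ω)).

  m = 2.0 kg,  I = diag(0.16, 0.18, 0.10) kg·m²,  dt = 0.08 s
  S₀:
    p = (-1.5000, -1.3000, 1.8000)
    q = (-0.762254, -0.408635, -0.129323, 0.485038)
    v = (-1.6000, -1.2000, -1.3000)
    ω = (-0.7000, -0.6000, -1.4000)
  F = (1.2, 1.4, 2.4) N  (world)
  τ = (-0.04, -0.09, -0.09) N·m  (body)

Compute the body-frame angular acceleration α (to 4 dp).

α = (0.1700, -0.8267, -0.9840)

precession coupling ω×(Iω) = (-0.0672, 0.0588, 0.0084)
angular accel α = (0.1700, -0.8267, -0.9840)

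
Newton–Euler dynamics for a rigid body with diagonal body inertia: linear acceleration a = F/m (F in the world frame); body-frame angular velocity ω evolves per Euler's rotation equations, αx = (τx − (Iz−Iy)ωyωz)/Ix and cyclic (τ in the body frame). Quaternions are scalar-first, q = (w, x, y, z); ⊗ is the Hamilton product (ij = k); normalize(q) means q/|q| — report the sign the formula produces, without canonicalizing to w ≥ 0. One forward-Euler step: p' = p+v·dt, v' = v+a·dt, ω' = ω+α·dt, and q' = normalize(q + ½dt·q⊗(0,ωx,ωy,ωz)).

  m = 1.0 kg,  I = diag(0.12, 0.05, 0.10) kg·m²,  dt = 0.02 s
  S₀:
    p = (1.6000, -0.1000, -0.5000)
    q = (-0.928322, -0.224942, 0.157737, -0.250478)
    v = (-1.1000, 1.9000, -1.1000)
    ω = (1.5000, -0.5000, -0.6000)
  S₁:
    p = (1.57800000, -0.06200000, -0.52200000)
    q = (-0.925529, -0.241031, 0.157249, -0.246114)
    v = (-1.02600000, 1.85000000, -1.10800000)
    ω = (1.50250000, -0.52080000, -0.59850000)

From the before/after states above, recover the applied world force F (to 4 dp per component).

Δv = v₁−v₀ = (0.07400000, -0.05000000, -0.00800000)
F = m·Δv/dt = (3.7000, -2.5000, -0.4000)

F = (3.7000, -2.5000, -0.4000)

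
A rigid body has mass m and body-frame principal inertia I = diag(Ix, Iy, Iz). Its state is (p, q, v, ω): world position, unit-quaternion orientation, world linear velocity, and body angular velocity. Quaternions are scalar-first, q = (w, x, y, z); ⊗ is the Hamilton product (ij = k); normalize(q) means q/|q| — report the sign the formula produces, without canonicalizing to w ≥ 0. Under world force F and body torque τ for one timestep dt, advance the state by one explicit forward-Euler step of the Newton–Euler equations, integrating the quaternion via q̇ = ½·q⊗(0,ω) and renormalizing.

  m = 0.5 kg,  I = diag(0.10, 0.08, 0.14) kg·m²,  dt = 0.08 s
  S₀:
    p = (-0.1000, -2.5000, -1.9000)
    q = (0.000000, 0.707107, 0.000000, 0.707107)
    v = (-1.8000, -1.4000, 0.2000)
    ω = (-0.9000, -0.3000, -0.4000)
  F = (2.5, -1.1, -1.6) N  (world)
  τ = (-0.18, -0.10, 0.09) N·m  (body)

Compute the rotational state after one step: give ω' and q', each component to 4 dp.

ω' = (-1.0498, -0.3856, -0.3455)
q' = (0.0367, 0.7150, -0.0141, 0.6980)

precession coupling ω×(Iω) = (0.0072, -0.0144, -0.0054)
α = I⁻¹(τ − ω×Iω) = (-1.8720, -1.0700, 0.6814)
ω' = ω + α·dt = (-1.0498, -0.3856, -0.3455)
q⊗(0,ω) = (0.9192391, 0.2121321, -0.3535535, -0.2121321)
q' = normalize(q + ½dt·q⊗(0,ω)) = (0.0367, 0.7150, -0.0141, 0.6980)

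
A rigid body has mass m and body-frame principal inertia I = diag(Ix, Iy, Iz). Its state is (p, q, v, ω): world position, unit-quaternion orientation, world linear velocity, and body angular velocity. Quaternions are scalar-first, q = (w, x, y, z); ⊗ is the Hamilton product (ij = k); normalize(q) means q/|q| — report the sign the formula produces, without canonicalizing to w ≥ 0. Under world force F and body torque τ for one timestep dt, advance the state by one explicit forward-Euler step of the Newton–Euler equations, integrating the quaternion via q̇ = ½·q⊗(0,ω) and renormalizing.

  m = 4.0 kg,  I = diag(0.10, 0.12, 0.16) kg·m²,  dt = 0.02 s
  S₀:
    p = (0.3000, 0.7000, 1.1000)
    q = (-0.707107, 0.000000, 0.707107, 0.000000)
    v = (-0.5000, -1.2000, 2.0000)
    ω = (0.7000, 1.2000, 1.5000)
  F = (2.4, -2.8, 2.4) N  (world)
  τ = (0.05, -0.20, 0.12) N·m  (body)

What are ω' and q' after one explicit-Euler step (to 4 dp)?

gyro term ω×Iω = (0.0720, -0.0630, 0.0168)
(τ − ω×Iω)/I = (-0.2200, -1.1417, 0.6450)
ω' = ω + α·dt = (0.6956, 1.1772, 1.5129)
q⊗(0,ω) = (-0.8485284, 0.5656856, -0.8485284, -1.5556354)
updated quaternion q' = (-0.7154, 0.0057, 0.6985, -0.0156)

ω' = (0.6956, 1.1772, 1.5129)
q' = (-0.7154, 0.0057, 0.6985, -0.0156)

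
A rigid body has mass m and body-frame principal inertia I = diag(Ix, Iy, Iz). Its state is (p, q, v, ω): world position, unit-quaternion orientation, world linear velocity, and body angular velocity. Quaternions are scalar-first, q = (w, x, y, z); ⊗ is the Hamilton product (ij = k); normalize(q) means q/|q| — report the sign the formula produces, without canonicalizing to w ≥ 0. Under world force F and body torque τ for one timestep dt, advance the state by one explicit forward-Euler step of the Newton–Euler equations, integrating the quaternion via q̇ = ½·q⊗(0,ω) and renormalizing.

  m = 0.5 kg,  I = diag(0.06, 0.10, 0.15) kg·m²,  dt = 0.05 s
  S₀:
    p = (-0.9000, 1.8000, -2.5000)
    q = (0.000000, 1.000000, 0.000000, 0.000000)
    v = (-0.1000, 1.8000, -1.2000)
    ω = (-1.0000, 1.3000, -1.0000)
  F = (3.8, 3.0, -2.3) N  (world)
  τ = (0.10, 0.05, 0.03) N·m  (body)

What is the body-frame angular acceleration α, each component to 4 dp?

ω×(Iω) gyroscopic = (-0.0650, -0.0900, -0.0520)
α = I⁻¹(τ − ω×Iω) = (2.7500, 1.4000, 0.5467)

α = (2.7500, 1.4000, 0.5467)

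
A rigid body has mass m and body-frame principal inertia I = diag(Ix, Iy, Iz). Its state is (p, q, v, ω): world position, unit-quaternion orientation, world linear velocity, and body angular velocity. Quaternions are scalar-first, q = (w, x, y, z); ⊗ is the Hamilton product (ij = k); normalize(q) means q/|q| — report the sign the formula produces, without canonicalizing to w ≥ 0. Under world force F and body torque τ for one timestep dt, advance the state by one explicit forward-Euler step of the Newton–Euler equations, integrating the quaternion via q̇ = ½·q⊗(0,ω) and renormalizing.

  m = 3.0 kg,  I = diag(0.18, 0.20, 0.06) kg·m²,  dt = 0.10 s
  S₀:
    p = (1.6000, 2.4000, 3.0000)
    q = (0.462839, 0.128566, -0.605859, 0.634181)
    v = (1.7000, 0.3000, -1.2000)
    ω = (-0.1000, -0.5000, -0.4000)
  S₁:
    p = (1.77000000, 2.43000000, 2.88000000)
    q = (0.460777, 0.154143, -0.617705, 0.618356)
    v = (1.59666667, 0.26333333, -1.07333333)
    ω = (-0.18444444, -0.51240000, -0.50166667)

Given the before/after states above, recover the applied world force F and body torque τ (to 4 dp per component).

F = (-3.1000, -1.1000, 3.8000)
τ = (-0.1800, -0.0200, -0.0600)

rate change Δω = (-0.08444444, -0.01240000, -0.10166667)
applied torque τ = (-0.1800, -0.0200, -0.0600)
v₁ − v₀ = (-0.10333333, -0.03666667, 0.12666667)
F = m·Δv/dt = (-3.1000, -1.1000, 3.8000)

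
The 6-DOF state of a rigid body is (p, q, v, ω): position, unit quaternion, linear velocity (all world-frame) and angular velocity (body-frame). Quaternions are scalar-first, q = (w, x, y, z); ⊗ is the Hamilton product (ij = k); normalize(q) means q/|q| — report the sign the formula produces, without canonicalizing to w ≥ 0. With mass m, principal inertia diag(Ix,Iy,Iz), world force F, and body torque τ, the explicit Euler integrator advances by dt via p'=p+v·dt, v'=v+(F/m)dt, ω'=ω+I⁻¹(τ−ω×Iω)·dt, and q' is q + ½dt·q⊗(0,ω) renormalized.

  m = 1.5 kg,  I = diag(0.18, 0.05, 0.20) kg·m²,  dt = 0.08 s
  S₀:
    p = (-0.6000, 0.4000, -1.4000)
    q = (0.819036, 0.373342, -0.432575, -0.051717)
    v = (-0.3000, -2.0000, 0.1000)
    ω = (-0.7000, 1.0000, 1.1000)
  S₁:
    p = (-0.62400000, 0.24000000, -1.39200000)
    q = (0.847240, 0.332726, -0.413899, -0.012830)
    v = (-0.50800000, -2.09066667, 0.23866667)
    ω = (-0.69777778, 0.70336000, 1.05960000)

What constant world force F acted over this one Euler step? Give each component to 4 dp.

Δv = v₁−v₀ = (-0.20800000, -0.09066667, 0.13866667)
F = m·Δv/dt = (-3.9000, -1.7000, 2.6000)

F = (-3.9000, -1.7000, 2.6000)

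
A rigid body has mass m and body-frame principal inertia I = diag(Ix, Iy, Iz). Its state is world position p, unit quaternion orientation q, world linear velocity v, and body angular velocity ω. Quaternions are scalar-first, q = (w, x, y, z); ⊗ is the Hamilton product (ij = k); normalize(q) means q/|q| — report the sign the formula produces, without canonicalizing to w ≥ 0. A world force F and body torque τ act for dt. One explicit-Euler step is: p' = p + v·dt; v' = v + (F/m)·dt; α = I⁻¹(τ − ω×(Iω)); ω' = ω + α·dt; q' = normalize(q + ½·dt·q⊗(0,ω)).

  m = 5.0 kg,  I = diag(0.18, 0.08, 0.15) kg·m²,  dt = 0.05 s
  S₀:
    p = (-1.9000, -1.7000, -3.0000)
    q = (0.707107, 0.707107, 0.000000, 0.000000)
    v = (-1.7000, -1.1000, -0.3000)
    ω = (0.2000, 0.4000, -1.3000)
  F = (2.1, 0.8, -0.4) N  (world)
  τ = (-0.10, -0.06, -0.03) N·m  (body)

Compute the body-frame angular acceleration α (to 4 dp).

α = (-0.3533, -0.6525, -0.1467)

gyro term ω×Iω = (-0.0364, -0.0078, -0.0080)
angular accel α = (-0.3533, -0.6525, -0.1467)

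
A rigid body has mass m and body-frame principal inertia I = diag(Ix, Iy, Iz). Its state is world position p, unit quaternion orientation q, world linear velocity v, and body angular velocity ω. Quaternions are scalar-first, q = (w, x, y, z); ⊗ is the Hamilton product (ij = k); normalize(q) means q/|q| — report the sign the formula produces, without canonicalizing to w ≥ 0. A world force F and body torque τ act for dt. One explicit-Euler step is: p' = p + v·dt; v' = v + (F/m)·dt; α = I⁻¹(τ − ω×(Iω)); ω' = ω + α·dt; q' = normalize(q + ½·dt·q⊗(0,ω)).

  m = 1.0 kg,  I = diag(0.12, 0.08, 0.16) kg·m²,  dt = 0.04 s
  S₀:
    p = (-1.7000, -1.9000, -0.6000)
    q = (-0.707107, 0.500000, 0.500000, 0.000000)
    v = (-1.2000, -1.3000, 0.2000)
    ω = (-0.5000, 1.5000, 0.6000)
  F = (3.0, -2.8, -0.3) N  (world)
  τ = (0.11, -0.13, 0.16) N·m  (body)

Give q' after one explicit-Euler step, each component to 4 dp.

q' = (-0.7167, 0.5128, 0.4725, 0.0115)

Hamilton product q⊗(0,ω) = (-0.5000000, 0.6535535, -1.3606605, 0.5757358)
updated quaternion q' = (-0.7167, 0.5128, 0.4725, 0.0115)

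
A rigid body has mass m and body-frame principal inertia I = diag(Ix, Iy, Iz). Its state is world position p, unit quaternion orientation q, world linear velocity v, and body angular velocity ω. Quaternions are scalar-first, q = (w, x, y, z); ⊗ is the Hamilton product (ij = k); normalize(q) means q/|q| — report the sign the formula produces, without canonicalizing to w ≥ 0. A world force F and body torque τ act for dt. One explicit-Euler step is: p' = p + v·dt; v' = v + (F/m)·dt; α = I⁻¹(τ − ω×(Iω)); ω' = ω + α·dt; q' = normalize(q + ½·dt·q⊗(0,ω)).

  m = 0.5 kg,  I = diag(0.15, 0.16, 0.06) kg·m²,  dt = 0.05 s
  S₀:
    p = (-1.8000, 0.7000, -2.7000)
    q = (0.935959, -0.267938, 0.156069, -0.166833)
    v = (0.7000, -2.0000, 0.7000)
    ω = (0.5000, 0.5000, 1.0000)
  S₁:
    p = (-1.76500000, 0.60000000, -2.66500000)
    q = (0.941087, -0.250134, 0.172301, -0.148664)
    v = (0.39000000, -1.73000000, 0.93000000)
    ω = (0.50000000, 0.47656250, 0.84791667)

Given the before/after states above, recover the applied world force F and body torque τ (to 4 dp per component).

F = (-3.1000, 2.7000, 2.3000)
τ = (-0.0500, -0.0300, -0.1800)

Δv = v₁−v₀ = (-0.31000000, 0.27000000, 0.23000000)
applied force F = (-3.1000, 2.7000, 2.3000)
ω₁ − ω₀ = (0.00000000, -0.02343750, -0.15208333)
applied torque τ = (-0.0500, -0.0300, -0.1800)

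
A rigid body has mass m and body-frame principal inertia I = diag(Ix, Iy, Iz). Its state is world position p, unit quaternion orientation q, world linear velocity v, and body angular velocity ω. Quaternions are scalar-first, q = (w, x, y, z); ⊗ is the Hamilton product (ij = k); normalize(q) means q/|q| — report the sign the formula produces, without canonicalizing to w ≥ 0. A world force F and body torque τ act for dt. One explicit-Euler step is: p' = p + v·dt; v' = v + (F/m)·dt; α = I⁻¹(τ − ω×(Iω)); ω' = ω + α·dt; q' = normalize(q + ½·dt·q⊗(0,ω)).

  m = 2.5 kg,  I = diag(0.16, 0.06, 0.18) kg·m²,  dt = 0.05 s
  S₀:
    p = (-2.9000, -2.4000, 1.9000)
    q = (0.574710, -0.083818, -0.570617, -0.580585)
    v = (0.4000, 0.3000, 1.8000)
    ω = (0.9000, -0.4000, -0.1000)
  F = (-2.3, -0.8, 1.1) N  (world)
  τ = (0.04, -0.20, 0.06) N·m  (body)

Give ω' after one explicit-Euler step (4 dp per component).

gyro term ω×Iω = (0.0048, 0.0018, 0.0360)
α = I⁻¹(τ − ω×Iω) = (0.2200, -3.3633, 0.1333)
new body rate ω' = (0.9110, -0.5682, -0.0933)

ω' = (0.9110, -0.5682, -0.0933)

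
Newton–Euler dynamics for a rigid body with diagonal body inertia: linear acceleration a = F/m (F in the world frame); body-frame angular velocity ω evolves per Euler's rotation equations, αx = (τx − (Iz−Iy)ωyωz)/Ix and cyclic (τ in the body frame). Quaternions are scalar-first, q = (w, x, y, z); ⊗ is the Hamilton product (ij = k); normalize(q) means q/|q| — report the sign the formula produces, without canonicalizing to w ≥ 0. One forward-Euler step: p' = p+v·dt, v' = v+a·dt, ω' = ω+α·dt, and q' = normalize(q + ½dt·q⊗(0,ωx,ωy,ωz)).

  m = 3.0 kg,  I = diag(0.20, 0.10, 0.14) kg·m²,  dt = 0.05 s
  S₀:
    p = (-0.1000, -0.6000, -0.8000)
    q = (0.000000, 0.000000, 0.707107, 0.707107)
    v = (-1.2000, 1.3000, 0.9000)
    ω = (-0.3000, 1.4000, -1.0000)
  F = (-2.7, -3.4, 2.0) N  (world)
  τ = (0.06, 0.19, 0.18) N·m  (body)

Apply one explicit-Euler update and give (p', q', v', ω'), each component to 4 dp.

a = F/m = (-0.9000, -1.1333, 0.6667)
p' = p + v·dt = (-0.1600, -0.5350, -0.7550)
v' = v + a·dt = (-1.2450, 1.2433, 0.9333)
precession coupling ω×(Iω) = (-0.0560, 0.0180, 0.0420)
angular accel α = (0.5800, 1.7200, 0.9857)
new body rate ω' = (-0.2710, 1.4860, -0.9507)
Hamilton product q⊗(0,ω) = (-0.2828428, -1.6970568, -0.2121321, 0.2121321)
updated quaternion q' = (-0.0071, -0.0424, 0.7011, 0.7117)

p' = (-0.1600, -0.5350, -0.7550)
q' = (-0.0071, -0.0424, 0.7011, 0.7117)
v' = (-1.2450, 1.2433, 0.9333)
ω' = (-0.2710, 1.4860, -0.9507)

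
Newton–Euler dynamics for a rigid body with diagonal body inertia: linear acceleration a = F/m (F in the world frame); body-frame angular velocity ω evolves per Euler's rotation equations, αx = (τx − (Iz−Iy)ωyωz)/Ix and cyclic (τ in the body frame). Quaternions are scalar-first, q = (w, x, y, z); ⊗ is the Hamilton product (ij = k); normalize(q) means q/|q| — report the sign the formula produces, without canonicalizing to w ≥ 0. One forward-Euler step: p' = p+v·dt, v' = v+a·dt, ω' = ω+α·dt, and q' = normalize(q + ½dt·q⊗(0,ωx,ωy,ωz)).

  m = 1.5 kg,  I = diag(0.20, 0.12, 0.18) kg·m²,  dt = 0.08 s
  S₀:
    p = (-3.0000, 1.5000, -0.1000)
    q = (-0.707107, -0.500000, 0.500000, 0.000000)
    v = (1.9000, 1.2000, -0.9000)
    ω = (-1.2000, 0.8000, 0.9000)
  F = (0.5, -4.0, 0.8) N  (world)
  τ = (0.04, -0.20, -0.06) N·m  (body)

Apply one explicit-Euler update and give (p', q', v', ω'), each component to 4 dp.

p' = (-2.8480, 1.5960, -0.1720)
q' = (-0.7454, -0.4470, 0.4942, -0.0174)
v' = (1.9267, 0.9867, -0.8573)
ω' = (-1.2013, 0.6811, 0.8392)

α = I⁻¹(τ − ω×Iω) = (-0.0160, -1.4867, -0.7600)
ω + α·dt = (-1.2013, 0.6811, 0.8392)
Hamilton product q⊗(0,ω) = (-1.0000000, 1.2985284, -0.1156856, -0.4363963)
q' = normalize(q + ½dt·q⊗(0,ω)) = (-0.7454, -0.4470, 0.4942, -0.0174)
a = (0.3333, -2.6667, 0.5333)
p' = p + v·dt = (-2.8480, 1.5960, -0.1720)
new velocity v' = (1.9267, 0.9867, -0.8573)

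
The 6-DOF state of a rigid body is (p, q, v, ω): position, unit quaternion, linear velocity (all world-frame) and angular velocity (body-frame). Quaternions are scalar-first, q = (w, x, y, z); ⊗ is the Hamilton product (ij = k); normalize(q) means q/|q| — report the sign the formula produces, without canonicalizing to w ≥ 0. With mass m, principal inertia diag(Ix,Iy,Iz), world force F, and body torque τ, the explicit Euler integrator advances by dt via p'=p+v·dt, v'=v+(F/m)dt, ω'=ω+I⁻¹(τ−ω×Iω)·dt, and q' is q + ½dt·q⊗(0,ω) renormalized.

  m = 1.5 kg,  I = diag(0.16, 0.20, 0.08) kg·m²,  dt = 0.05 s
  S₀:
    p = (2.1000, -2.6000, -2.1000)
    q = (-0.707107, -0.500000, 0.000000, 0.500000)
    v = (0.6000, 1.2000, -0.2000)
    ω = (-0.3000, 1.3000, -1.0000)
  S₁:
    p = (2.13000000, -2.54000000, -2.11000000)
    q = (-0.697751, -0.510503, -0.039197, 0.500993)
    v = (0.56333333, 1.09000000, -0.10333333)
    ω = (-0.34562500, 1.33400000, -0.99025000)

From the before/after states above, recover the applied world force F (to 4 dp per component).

F = (-1.1000, -3.3000, 2.9000)

velocity change Δv = (-0.03666667, -0.11000000, 0.09666667)
F = m·Δv/dt = (-1.1000, -3.3000, 2.9000)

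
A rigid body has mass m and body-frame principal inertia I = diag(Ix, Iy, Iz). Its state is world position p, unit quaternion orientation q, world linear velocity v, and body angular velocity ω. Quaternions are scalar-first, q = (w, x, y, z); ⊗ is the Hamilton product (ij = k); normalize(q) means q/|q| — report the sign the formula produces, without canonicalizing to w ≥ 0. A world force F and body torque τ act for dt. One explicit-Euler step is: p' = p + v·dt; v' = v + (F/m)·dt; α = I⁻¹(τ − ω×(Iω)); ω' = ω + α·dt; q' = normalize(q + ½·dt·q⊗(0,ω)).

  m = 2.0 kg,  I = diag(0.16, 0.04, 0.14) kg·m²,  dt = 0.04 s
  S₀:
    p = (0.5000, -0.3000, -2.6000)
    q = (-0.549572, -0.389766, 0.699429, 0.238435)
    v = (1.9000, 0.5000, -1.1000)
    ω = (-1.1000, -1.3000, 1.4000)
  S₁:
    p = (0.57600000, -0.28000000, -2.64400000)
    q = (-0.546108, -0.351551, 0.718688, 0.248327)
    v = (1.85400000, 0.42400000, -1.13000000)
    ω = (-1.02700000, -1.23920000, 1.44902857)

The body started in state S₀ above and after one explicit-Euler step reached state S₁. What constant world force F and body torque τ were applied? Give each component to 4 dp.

F = (-2.3000, -3.8000, -1.5000)
τ = (0.1100, 0.0300, 0.0000)

rate change Δω = (0.07300000, 0.06080000, 0.04902857)
precession coupling = (-0.1820, -0.0308, -0.1716)
τ = I·(Δω/dt) + ω₀×(Iω₀) = (0.1100, 0.0300, 0.0000)
v₁ − v₀ = (-0.04600000, -0.07600000, -0.03000000)
F = m·Δv/dt = (-2.3000, -3.8000, -1.5000)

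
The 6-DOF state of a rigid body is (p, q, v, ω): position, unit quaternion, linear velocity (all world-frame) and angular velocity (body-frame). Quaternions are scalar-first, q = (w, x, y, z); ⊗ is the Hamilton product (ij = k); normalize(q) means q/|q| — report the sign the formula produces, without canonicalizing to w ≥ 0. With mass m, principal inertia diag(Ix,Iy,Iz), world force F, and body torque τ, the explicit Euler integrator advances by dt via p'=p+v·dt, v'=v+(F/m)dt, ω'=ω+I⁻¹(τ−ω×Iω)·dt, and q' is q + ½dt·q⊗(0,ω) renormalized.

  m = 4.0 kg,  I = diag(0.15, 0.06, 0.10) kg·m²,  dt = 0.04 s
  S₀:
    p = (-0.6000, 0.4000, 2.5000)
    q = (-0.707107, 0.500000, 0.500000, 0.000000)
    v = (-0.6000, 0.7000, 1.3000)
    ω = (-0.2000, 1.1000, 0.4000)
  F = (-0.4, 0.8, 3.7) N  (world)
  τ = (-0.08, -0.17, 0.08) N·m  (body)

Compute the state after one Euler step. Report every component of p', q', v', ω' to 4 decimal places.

p' = (-0.6240, 0.4280, 2.5520)
q' = (-0.7159, 0.5067, 0.4803, 0.0073)
v' = (-0.6040, 0.7080, 1.3370)
ω' = (-0.2260, 0.9893, 0.4241)

a = (-0.1000, 0.2000, 0.9250)
new position p' = (-0.6240, 0.4280, 2.5520)
v' = v + a·dt = (-0.6040, 0.7080, 1.3370)
gyro term ω×Iω = (0.0176, -0.0040, 0.0198)
(τ − ω×Iω)/I = (-0.6507, -2.7667, 0.6020)
ω' = ω + α·dt = (-0.2260, 0.9893, 0.4241)
Hamilton product q⊗(0,ω) = (-0.4500000, 0.3414214, -0.9778177, 0.3671572)
updated quaternion q' = (-0.7159, 0.5067, 0.4803, 0.0073)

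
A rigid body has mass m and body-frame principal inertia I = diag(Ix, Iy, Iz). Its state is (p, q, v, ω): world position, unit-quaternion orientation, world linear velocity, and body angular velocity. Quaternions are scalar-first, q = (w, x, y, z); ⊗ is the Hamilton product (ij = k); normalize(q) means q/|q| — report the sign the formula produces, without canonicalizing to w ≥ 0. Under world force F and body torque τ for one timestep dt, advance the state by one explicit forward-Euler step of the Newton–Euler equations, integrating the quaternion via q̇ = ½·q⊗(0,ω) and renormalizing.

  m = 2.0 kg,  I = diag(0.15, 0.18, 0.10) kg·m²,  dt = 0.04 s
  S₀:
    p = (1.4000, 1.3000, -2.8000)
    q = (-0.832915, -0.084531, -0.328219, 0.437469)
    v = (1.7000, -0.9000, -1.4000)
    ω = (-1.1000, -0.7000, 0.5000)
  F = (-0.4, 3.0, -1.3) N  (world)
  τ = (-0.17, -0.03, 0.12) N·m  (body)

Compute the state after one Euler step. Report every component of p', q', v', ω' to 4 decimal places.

p' = (1.4680, 1.2640, -2.8560)
q' = (-0.8434, -0.0633, -0.3252, 0.4229)
v' = (1.6920, -0.8400, -1.4260)
ω' = (-1.1528, -0.7006, 0.5388)

new position p' = (1.4680, 1.2640, -2.8560)
new velocity v' = (1.6920, -0.8400, -1.4260)
α = I⁻¹(τ − ω×Iω) = (-1.3200, -0.0139, 0.9690)
ω' = ω + α·dt = (-1.1528, -0.7006, 0.5388)
q⊗(0,ω) = (-0.5414719, 1.0583253, 0.1440901, -0.7183267)
q' = normalize(q + ½dt·q⊗(0,ω)) = (-0.8434, -0.0633, -0.3252, 0.4229)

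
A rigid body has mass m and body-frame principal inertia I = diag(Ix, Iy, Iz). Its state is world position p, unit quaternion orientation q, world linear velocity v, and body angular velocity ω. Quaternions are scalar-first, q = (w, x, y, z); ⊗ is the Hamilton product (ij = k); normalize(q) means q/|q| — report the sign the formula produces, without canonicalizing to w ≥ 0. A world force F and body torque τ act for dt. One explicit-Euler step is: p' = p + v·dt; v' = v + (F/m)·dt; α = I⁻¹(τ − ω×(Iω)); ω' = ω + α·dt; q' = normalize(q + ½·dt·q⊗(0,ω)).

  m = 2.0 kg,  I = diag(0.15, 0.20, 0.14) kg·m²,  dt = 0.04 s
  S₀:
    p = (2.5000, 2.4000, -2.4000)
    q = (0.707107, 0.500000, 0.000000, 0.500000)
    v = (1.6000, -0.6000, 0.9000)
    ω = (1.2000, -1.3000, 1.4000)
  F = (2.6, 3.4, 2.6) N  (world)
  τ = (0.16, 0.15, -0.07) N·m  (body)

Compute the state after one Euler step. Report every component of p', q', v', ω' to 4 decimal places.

p' = (2.5640, 2.3760, -2.3640)
q' = (0.6804, 0.5294, -0.0204, 0.5063)
v' = (1.6520, -0.5320, 0.9520)
ω' = (1.2135, -1.2734, 1.4023)

new position p' = (2.5640, 2.3760, -2.3640)
new velocity v' = (1.6520, -0.5320, 0.9520)
ω×(Iω) gyroscopic = (0.1092, 0.0168, -0.0780)
α = I⁻¹(τ − ω×Iω) = (0.3387, 0.6660, 0.0571)
ω + α·dt = (1.2135, -1.2734, 1.4023)
q⊗(0,ω) = (-1.3000000, 1.4985284, -1.0192391, 0.3399498)
q + ½dt·q⊗(0,ω), renormalized = (0.6804, 0.5294, -0.0204, 0.5063)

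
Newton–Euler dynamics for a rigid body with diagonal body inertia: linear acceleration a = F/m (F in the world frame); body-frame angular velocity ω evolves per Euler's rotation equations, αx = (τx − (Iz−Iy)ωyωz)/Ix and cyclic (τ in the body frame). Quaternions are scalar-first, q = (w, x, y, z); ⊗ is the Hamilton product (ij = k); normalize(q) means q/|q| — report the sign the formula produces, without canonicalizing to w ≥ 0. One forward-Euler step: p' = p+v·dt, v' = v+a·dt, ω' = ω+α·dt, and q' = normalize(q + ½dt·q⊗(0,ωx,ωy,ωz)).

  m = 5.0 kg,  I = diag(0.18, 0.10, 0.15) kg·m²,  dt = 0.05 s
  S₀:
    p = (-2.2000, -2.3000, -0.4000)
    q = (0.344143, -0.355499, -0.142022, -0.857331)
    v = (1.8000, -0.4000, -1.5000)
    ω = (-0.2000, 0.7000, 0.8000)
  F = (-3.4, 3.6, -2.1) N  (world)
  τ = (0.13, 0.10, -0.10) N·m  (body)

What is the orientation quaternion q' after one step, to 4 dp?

2q̇ = q⊗(0,ω) = (0.7141804, 0.4176855, 0.6967655, -0.0019393)
updated quaternion q' = (0.3619, -0.3449, -0.1246, -0.8571)

q' = (0.3619, -0.3449, -0.1246, -0.8571)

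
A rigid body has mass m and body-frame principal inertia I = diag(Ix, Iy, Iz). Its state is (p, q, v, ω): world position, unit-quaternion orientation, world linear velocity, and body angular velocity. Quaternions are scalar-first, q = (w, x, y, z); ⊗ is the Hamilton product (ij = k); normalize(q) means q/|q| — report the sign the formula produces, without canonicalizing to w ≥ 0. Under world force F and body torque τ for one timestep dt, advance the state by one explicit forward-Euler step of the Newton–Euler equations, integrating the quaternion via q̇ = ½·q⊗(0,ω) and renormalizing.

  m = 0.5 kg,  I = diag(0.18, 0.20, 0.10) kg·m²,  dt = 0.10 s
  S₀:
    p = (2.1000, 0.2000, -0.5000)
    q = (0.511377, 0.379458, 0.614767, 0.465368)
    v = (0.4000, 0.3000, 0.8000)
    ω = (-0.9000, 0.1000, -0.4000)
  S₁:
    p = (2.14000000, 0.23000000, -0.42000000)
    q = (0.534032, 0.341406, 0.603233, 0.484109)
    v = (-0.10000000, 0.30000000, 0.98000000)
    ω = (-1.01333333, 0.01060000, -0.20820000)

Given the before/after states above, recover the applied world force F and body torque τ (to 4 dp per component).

F = (-2.5000, 0.0000, 0.9000)
τ = (-0.2000, -0.1500, 0.1900)

Δω = ω₁−ω₀ = (-0.11333333, -0.08940000, 0.19180000)
precession coupling = (0.0040, 0.0288, -0.0018)
I·α + gyro = (-0.2000, -0.1500, 0.1900)
velocity change Δv = (-0.50000000, 0.00000000, 0.18000000)
F = m·Δv/dt = (-2.5000, 0.0000, 0.9000)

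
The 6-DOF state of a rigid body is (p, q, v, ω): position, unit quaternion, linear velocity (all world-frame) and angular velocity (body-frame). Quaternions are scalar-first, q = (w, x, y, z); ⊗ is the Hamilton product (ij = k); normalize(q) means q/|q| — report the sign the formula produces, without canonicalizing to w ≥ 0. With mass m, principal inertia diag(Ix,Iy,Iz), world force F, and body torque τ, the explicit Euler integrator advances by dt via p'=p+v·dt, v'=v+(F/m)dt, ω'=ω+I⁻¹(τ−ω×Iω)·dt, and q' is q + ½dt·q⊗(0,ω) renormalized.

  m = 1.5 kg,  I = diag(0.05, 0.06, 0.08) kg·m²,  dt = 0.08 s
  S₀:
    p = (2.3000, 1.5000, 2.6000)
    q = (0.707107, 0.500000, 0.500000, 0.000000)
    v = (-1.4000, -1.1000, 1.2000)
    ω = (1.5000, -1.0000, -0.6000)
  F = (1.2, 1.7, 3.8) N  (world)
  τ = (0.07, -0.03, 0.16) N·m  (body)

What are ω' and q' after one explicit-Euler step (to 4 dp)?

ω' = (1.5928, -1.0760, -0.4250)
q' = (0.6951, 0.5289, 0.4823, -0.0668)

gyro term ω×Iω = (0.0120, 0.0270, -0.0150)
(τ − ω×Iω)/I = (1.1600, -0.9500, 2.1875)
ω + α·dt = (1.5928, -1.0760, -0.4250)
2q̇ = q⊗(0,ω) = (-0.2500000, 0.7606605, -0.4071070, -1.6742642)
q' = normalize(q + ½dt·q⊗(0,ω)) = (0.6951, 0.5289, 0.4823, -0.0668)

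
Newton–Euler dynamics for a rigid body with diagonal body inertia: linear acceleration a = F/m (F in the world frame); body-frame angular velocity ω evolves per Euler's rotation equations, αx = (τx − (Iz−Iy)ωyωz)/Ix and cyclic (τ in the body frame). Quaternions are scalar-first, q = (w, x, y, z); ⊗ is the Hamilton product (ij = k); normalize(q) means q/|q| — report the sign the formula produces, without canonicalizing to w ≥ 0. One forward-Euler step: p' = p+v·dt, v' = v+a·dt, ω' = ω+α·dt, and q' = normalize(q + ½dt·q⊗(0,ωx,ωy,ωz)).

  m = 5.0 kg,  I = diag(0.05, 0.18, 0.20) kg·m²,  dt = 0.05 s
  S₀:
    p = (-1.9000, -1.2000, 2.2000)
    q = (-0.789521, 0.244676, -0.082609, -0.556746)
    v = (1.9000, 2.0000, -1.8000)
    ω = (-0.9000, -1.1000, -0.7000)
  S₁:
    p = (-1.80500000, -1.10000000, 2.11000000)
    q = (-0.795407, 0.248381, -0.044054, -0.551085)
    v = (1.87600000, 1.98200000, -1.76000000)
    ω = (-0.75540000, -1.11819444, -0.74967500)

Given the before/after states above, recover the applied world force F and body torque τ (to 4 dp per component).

rate change Δω = (0.14460000, -0.01819444, -0.04967500)
gyro term ω₀×Iω₀ = (0.0154, -0.0945, 0.1287)
applied torque τ = (0.1600, -0.1600, -0.0700)
velocity change Δv = (-0.02400000, -0.01800000, 0.04000000)
applied force F = (-2.4000, -1.8000, 4.0000)

F = (-2.4000, -1.8000, 4.0000)
τ = (0.1600, -0.1600, -0.0700)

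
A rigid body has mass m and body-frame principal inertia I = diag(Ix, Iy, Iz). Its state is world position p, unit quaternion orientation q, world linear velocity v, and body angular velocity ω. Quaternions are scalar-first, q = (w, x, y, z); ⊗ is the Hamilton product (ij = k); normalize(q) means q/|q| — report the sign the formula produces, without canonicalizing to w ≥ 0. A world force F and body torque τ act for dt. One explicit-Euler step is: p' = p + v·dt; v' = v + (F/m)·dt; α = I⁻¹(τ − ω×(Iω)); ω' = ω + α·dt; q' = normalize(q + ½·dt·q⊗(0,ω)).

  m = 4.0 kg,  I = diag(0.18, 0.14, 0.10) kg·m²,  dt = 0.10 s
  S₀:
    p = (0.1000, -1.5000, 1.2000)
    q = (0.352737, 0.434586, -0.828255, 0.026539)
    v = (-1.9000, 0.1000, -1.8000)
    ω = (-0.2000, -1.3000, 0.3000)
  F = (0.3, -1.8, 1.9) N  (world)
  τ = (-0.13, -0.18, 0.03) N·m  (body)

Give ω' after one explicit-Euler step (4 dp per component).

ω' = (-0.2809, -1.4251, 0.3404)

(τ − ω×Iω)/I = (-0.8089, -1.2514, 0.4040)
new body rate ω' = (-0.2809, -1.4251, 0.3404)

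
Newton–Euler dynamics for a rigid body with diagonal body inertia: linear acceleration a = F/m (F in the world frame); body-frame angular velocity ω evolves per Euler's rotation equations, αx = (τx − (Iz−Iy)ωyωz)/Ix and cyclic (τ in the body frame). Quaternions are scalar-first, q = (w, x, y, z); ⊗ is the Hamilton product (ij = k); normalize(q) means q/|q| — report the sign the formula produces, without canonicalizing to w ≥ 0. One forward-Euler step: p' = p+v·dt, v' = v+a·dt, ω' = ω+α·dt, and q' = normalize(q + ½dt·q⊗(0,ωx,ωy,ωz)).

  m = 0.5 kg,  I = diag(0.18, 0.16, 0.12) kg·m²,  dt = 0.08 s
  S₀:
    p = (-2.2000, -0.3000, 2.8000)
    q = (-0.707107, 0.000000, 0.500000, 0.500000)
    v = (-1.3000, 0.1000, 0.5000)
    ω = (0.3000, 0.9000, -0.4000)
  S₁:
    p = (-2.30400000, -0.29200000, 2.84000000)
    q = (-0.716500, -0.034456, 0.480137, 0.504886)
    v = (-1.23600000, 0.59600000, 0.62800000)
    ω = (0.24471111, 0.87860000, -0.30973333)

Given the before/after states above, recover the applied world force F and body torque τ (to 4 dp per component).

F = (0.4000, 3.1000, 0.8000)
τ = (-0.1100, -0.0500, 0.1300)

ω₁ − ω₀ = (-0.05528889, -0.02140000, 0.09026667)
applied torque τ = (-0.1100, -0.0500, 0.1300)
v₁ − v₀ = (0.06400000, 0.49600000, 0.12800000)
applied force F = (0.4000, 3.1000, 0.8000)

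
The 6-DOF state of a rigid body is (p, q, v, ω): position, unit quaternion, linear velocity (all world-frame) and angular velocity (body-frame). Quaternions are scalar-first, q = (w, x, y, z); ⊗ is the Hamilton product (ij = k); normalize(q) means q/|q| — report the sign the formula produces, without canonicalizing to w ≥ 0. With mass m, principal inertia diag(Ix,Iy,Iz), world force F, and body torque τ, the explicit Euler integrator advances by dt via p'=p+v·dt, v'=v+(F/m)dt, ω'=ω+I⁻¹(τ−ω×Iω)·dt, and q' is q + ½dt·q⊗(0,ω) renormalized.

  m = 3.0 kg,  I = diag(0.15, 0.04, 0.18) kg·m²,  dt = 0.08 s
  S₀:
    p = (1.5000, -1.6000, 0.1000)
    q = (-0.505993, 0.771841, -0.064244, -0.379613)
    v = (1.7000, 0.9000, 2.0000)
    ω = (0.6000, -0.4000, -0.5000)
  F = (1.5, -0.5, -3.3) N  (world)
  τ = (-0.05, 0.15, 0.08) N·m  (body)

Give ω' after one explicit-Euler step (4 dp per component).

α = I⁻¹(τ − ω×Iω) = (-0.5200, 3.5250, 0.2978)
ω + α·dt = (0.5584, -0.1180, -0.4762)

ω' = (0.5584, -0.1180, -0.4762)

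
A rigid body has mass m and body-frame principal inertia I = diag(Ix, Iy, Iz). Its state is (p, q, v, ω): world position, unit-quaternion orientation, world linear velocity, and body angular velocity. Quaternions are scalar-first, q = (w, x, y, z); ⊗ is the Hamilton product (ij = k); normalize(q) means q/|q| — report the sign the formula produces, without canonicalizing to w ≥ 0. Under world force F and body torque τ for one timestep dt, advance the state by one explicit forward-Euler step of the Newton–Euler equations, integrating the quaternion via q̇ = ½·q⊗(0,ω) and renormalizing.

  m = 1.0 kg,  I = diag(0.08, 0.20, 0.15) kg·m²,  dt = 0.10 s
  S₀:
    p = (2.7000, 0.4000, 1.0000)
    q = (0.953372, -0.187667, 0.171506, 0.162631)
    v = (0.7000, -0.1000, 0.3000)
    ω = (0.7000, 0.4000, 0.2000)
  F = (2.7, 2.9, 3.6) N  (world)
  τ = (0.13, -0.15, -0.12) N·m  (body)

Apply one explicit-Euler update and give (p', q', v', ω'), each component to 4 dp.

linear accel F/m = (2.7000, 2.9000, 3.6000)
p + v·dt = (2.7700, 0.3900, 1.0300)
v + (F/m)dt = (0.9700, 0.1900, 0.6600)
angular accel α = (1.6750, -0.7010, -1.0240)
new body rate ω' = (0.8675, 0.3299, 0.0976)
q⊗(0,ω) = (0.0302383, 0.6366092, 0.5327239, -0.0044466)
q' = normalize(q + ½dt·q⊗(0,ω)) = (0.9541, -0.1557, 0.1980, 0.1623)

p' = (2.7700, 0.3900, 1.0300)
q' = (0.9541, -0.1557, 0.1980, 0.1623)
v' = (0.9700, 0.1900, 0.6600)
ω' = (0.8675, 0.3299, 0.0976)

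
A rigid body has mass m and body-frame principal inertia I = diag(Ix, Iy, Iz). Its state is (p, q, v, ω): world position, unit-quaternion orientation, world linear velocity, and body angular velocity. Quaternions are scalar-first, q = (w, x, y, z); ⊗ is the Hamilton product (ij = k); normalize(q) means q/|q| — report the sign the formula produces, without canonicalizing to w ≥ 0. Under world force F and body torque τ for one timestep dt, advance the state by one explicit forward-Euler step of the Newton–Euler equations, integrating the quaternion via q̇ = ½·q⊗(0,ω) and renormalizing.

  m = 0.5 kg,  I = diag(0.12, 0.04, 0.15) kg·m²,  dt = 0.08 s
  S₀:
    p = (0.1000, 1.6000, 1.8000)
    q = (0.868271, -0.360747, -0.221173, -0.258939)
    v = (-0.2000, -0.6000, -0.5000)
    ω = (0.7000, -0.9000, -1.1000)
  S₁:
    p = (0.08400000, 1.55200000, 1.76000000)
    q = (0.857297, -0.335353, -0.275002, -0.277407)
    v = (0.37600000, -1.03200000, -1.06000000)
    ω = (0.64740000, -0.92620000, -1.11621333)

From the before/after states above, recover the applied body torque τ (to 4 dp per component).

Δω = ω₁−ω₀ = (-0.05260000, -0.02620000, -0.01621333)
gyro term ω₀×Iω₀ = (0.1089, 0.0231, 0.0504)
τ = I·(Δω/dt) + ω₀×(Iω₀) = (0.0300, 0.0100, 0.0200)

τ = (0.0300, 0.0100, 0.0200)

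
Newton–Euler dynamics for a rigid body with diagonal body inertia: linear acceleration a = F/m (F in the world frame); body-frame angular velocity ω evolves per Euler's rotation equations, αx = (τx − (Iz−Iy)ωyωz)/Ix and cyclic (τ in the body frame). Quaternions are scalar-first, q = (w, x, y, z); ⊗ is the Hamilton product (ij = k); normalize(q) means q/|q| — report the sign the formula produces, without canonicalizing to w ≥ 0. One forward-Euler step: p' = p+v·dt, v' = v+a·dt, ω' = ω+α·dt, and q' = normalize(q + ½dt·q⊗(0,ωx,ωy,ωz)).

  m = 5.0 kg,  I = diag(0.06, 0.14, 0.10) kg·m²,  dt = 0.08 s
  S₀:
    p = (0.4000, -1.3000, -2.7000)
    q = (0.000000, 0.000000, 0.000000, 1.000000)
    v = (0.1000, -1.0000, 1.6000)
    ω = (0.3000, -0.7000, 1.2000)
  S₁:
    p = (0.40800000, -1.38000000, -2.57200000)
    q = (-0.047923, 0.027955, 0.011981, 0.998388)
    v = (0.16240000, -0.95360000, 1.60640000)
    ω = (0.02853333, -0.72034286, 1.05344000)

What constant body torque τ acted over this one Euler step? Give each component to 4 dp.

ω₁ − ω₀ = (-0.27146667, -0.02034286, -0.14656000)
ω₀×(Iω₀) = (0.0336, -0.0144, -0.0168)
I·α + gyro = (-0.1700, -0.0500, -0.2000)

τ = (-0.1700, -0.0500, -0.2000)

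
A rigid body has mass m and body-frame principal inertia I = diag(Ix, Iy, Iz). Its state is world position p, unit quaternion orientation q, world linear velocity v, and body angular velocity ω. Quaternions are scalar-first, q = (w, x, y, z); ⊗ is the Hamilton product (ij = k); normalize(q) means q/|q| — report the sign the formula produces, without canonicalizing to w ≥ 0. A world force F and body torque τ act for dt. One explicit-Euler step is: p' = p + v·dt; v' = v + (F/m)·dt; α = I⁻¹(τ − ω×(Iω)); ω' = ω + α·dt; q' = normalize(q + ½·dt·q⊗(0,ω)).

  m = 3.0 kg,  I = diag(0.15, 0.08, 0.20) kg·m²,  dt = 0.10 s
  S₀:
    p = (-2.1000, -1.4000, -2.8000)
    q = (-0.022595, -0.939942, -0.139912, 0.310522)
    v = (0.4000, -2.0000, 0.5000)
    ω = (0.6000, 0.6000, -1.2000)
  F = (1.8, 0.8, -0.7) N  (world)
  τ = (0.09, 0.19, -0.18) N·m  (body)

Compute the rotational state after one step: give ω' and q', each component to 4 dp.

angular accel α = (1.1760, 1.9250, -0.7740)
ω + α·dt = (0.7176, 0.7925, -1.2774)
Hamilton product q⊗(0,ω) = (1.0205388, -0.0319758, -0.9551742, -0.4529040)
q' = normalize(q + ½dt·q⊗(0,ω)) = (0.0284, -0.9390, -0.1872, 0.2871)

ω' = (0.7176, 0.7925, -1.2774)
q' = (0.0284, -0.9390, -0.1872, 0.2871)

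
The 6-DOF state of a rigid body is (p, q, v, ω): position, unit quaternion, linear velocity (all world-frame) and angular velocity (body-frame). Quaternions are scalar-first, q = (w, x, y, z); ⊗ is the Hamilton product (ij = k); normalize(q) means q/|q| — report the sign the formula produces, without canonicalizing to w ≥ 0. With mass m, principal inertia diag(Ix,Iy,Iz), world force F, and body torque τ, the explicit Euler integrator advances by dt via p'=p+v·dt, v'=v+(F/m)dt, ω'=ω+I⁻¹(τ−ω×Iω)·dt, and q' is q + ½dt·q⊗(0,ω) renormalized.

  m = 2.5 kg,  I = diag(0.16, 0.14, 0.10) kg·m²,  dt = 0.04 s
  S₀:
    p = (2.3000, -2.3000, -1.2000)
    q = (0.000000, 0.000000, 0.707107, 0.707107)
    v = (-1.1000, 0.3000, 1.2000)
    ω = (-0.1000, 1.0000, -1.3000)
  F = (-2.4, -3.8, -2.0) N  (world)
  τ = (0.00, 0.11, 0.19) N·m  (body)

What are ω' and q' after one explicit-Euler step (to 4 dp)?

ω' = (-0.1130, 1.0292, -1.2248)
q' = (0.0042, -0.0325, 0.7053, 0.7081)

precession coupling ω×(Iω) = (0.0520, 0.0078, 0.0020)
α = I⁻¹(τ − ω×Iω) = (-0.3250, 0.7300, 1.8800)
ω' = ω + α·dt = (-0.1130, 1.0292, -1.2248)
q⊗(0,ω) = (0.2121321, -1.6263461, -0.0707107, 0.0707107)
updated quaternion q' = (0.0042, -0.0325, 0.7053, 0.7081)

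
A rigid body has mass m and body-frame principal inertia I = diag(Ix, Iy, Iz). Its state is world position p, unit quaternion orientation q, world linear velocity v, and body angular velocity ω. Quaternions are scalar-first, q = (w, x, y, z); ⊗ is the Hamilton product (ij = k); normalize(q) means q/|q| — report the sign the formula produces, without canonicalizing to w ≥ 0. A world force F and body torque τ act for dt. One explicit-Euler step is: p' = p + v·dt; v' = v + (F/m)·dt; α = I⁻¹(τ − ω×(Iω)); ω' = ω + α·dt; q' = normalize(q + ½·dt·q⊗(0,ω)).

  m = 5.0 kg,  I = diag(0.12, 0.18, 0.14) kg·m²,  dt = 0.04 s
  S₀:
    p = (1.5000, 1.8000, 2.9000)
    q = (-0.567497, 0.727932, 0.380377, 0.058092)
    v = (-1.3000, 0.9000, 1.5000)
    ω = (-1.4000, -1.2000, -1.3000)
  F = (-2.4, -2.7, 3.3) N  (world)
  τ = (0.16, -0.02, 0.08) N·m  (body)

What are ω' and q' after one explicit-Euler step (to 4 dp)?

precession coupling ω×(Iω) = (-0.0624, -0.0364, 0.1008)
α = I⁻¹(τ − ω×Iω) = (1.8533, 0.0911, -0.1486)
ω + α·dt = (-1.3259, -1.1964, -1.3059)
2q̇ = q⊗(0,ω) = (1.5510768, 0.3697161, 1.5459792, 0.3967555)
q + ½dt·q⊗(0,ω), renormalized = (-0.5359, 0.7346, 0.4109, 0.0660)

ω' = (-1.3259, -1.1964, -1.3059)
q' = (-0.5359, 0.7346, 0.4109, 0.0660)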